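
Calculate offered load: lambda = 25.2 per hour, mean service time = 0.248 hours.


Offered load a = lambda * E[S] = 25.2 * 0.248 = 6.25 Erlangs

6.25 Erlangs


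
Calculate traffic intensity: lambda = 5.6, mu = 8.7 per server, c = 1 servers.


rho = lambda / (c * mu) = 5.6 / (1 * 8.7) = 0.6437

0.6437


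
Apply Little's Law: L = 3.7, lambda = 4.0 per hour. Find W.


W = L / lambda = 3.7 / 4.0 = 0.925 hours

0.925 hours


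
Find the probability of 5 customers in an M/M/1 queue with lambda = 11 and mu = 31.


rho = 11/31; P(n) = (1-rho)*rho^n = (1-11/31)*(11/31)^5 = 0.0036

0.0036


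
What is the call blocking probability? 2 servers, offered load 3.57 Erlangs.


B(N,A) = (A^N/N!) / sum(A^k/k!, k=0..N) with N=2, A=3.57 = 0.5824

0.5824


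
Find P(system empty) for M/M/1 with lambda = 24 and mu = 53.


P0 = 1 - rho = 1 - 24/53 = 0.5472

0.5472


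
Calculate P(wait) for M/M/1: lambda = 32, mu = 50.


P(wait) = rho = lambda/mu = 32/50 = 0.64

0.64


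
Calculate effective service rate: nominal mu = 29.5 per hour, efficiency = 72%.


Effective rate = mu * efficiency = 29.5 * 0.72 = 21.24 per hour

21.24 per hour


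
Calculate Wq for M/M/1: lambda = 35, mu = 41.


rho = 35/41; Wq = rho/(mu - lambda) = 0.1423 hours

0.1423 hours


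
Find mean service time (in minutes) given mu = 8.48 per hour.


Mean service time = 60/mu = 60/8.48 = 7.08 minutes

7.08 minutes


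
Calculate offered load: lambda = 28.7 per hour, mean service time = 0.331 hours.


Offered load a = lambda * E[S] = 28.7 * 0.331 = 9.5 Erlangs

9.5 Erlangs


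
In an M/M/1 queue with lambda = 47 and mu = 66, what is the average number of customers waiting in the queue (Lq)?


rho = 47/66; Lq = rho^2/(1-rho) = 1.76

1.76


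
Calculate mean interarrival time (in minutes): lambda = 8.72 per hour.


Mean interarrival time = 60/lambda = 60/8.72 = 6.88 minutes

6.88 minutes


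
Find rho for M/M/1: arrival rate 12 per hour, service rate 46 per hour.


rho = lambda/mu = 12/46 = 0.2609

0.2609


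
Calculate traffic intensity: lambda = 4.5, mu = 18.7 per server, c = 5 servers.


rho = lambda / (c * mu) = 4.5 / (5 * 18.7) = 0.0481

0.0481


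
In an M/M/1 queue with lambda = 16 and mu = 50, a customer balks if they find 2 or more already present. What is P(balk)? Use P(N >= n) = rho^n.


P(N >= 2) = rho^2 = (16/50)^2 = 0.1024

0.1024


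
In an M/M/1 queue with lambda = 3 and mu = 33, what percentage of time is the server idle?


Idle fraction = (1 - rho) * 100 = (1 - 3/33) * 100 = 90.9%

90.9%


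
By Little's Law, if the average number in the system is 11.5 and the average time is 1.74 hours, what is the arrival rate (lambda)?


lambda = L / W = 11.5 / 1.74 = 6.61 per hour

6.61 per hour


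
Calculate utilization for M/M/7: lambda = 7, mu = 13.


rho = lambda/(c*mu) = 7/(7*13) = 0.0769

0.0769


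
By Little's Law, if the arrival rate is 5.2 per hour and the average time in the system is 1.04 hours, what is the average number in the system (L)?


L = lambda * W = 5.2 * 1.04 = 5.41

5.41


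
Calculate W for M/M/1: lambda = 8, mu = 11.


W = 1/(mu - lambda) = 1/(11 - 8) = 0.3333 hours

0.3333 hours


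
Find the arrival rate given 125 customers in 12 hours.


lambda = total arrivals / time = 125 / 12 = 10.42 per hour

10.42 per hour


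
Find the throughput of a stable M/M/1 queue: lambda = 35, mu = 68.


For a stable queue (lambda < mu), throughput = lambda = 35 per hour

35 per hour


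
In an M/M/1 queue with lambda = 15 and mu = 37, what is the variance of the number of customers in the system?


rho = 15/37; Var(N) = rho/(1-rho)^2 = 1.15

1.15


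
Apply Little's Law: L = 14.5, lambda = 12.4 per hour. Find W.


W = L / lambda = 14.5 / 12.4 = 1.1694 hours

1.1694 hours


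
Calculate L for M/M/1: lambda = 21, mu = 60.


rho = 21/60; L = rho/(1-rho) = 0.54

0.54


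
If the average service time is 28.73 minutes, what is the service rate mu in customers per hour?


mu = 60 / avg_service_time = 60 / 28.73 = 2.09 per hour

2.09 per hour


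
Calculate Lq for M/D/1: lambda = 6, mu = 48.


M/D/1: Lq = rho^2 / (2*(1-rho)) where rho = 6/48; Lq = 0.01

0.01


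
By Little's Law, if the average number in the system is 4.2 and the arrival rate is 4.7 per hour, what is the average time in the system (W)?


W = L / lambda = 4.2 / 4.7 = 0.8936 hours

0.8936 hours


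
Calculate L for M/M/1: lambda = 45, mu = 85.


rho = 45/85; L = rho/(1-rho) = 1.13

1.13


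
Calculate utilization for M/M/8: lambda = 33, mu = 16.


rho = lambda/(c*mu) = 33/(8*16) = 0.2578

0.2578


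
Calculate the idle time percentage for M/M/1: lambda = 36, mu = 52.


Idle fraction = (1 - rho) * 100 = (1 - 36/52) * 100 = 30.8%

30.8%


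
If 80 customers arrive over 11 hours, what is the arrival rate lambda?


lambda = total arrivals / time = 80 / 11 = 7.27 per hour

7.27 per hour


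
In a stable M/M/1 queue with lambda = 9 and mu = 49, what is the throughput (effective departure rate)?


For a stable queue (lambda < mu), throughput = lambda = 9 per hour

9 per hour


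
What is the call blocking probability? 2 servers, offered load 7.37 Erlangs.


B(N,A) = (A^N/N!) / sum(A^k/k!, k=0..N) with N=2, A=7.37 = 0.7644

0.7644


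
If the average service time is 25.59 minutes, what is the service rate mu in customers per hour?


mu = 60 / avg_service_time = 60 / 25.59 = 2.34 per hour

2.34 per hour


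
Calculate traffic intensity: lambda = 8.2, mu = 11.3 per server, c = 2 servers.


rho = lambda / (c * mu) = 8.2 / (2 * 11.3) = 0.3628

0.3628


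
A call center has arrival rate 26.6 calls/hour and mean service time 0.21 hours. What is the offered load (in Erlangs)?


Offered load a = lambda * E[S] = 26.6 * 0.21 = 5.59 Erlangs

5.59 Erlangs


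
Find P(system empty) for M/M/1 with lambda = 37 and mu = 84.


P0 = 1 - rho = 1 - 37/84 = 0.5595

0.5595


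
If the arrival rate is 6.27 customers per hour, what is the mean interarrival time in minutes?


Mean interarrival time = 60/lambda = 60/6.27 = 9.57 minutes

9.57 minutes


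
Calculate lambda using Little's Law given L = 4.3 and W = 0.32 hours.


lambda = L / W = 4.3 / 0.32 = 13.44 per hour

13.44 per hour


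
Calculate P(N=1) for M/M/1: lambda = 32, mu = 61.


rho = 32/61; P(n) = (1-rho)*rho^n = (1-32/61)*(32/61)^1 = 0.2494

0.2494


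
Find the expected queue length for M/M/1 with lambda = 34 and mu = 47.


rho = 34/47; Lq = rho^2/(1-rho) = 1.89

1.89


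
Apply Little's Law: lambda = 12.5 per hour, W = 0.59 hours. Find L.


L = lambda * W = 12.5 * 0.59 = 7.38

7.38


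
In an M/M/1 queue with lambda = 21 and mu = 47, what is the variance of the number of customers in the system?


rho = 21/47; Var(N) = rho/(1-rho)^2 = 1.46

1.46


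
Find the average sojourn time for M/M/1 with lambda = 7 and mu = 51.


W = 1/(mu - lambda) = 1/(51 - 7) = 0.0227 hours

0.0227 hours


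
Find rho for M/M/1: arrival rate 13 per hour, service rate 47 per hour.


rho = lambda/mu = 13/47 = 0.2766

0.2766


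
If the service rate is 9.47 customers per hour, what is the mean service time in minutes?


Mean service time = 60/mu = 60/9.47 = 6.34 minutes

6.34 minutes


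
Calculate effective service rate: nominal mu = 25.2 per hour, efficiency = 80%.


Effective rate = mu * efficiency = 25.2 * 0.8 = 20.16 per hour

20.16 per hour


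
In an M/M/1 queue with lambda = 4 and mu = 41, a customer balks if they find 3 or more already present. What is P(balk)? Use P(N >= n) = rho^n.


P(N >= 3) = rho^3 = (4/41)^3 = 0.0009

0.0009


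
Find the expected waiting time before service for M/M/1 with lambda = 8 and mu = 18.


rho = 8/18; Wq = rho/(mu - lambda) = 0.0444 hours

0.0444 hours


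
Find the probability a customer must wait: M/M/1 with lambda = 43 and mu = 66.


P(wait) = rho = lambda/mu = 43/66 = 0.6515

0.6515


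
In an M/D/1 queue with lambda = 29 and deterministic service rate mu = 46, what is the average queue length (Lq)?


M/D/1: Lq = rho^2 / (2*(1-rho)) where rho = 29/46; Lq = 0.54

0.54


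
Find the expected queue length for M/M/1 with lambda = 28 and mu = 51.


rho = 28/51; Lq = rho^2/(1-rho) = 0.67

0.67


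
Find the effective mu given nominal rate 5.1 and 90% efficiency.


Effective rate = mu * efficiency = 5.1 * 0.9 = 4.59 per hour

4.59 per hour


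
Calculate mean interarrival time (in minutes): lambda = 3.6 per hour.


Mean interarrival time = 60/lambda = 60/3.6 = 16.67 minutes

16.67 minutes


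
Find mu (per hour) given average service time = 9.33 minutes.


mu = 60 / avg_service_time = 60 / 9.33 = 6.43 per hour

6.43 per hour


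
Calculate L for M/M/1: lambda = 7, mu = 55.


rho = 7/55; L = rho/(1-rho) = 0.15

0.15


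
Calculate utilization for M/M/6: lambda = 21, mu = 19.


rho = lambda/(c*mu) = 21/(6*19) = 0.1842

0.1842


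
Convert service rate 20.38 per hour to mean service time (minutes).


Mean service time = 60/mu = 60/20.38 = 2.94 minutes

2.94 minutes


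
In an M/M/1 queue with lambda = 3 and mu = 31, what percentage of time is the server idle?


Idle fraction = (1 - rho) * 100 = (1 - 3/31) * 100 = 90.3%

90.3%


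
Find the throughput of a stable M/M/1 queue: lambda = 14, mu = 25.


For a stable queue (lambda < mu), throughput = lambda = 14 per hour

14 per hour


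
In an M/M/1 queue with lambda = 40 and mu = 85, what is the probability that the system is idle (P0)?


P0 = 1 - rho = 1 - 40/85 = 0.5294

0.5294


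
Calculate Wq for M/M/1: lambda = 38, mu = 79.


rho = 38/79; Wq = rho/(mu - lambda) = 0.0117 hours

0.0117 hours


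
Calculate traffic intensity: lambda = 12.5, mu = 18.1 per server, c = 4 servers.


rho = lambda / (c * mu) = 12.5 / (4 * 18.1) = 0.1727

0.1727


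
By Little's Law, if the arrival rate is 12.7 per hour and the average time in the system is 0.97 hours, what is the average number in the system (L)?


L = lambda * W = 12.7 * 0.97 = 12.32

12.32


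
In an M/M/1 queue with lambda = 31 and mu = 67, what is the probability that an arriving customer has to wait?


P(wait) = rho = lambda/mu = 31/67 = 0.4627

0.4627


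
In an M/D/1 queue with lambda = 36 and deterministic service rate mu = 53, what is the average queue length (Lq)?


M/D/1: Lq = rho^2 / (2*(1-rho)) where rho = 36/53; Lq = 0.72

0.72


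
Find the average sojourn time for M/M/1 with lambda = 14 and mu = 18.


W = 1/(mu - lambda) = 1/(18 - 14) = 0.25 hours

0.25 hours


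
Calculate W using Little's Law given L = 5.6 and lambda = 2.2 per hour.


W = L / lambda = 5.6 / 2.2 = 2.5455 hours

2.5455 hours


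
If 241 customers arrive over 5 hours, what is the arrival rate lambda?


lambda = total arrivals / time = 241 / 5 = 48.2 per hour

48.2 per hour


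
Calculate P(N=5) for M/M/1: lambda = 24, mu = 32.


rho = 24/32; P(n) = (1-rho)*rho^n = (1-24/32)*(24/32)^5 = 0.0593

0.0593


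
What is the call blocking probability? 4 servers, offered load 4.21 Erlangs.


B(N,A) = (A^N/N!) / sum(A^k/k!, k=0..N) with N=4, A=4.21 = 0.3306

0.3306


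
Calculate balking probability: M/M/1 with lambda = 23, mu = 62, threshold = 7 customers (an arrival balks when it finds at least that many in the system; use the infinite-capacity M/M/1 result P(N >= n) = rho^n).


P(N >= 7) = rho^7 = (23/62)^7 = 0.001

0.001


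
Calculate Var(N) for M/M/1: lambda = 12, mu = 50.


rho = 12/50; Var(N) = rho/(1-rho)^2 = 0.42

0.42


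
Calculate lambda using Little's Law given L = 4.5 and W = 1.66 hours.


lambda = L / W = 4.5 / 1.66 = 2.71 per hour

2.71 per hour


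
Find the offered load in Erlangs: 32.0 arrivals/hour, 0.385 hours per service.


Offered load a = lambda * E[S] = 32.0 * 0.385 = 12.32 Erlangs

12.32 Erlangs


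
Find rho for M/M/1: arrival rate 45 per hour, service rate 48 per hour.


rho = lambda/mu = 45/48 = 0.9375

0.9375


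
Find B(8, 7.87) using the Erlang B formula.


B(N,A) = (A^N/N!) / sum(A^k/k!, k=0..N) with N=8, A=7.87 = 0.2283

0.2283


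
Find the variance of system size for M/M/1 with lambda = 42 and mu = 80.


rho = 42/80; Var(N) = rho/(1-rho)^2 = 2.33

2.33


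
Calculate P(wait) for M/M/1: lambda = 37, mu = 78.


P(wait) = rho = lambda/mu = 37/78 = 0.4744

0.4744


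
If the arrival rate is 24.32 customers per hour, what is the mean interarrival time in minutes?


Mean interarrival time = 60/lambda = 60/24.32 = 2.47 minutes

2.47 minutes


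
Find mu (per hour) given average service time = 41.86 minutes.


mu = 60 / avg_service_time = 60 / 41.86 = 1.43 per hour

1.43 per hour


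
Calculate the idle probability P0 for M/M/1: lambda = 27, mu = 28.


P0 = 1 - rho = 1 - 27/28 = 0.0357

0.0357


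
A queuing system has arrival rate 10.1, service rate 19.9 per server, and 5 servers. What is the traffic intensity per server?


rho = lambda / (c * mu) = 10.1 / (5 * 19.9) = 0.1015

0.1015


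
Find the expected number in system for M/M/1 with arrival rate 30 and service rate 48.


rho = 30/48; L = rho/(1-rho) = 1.67

1.67


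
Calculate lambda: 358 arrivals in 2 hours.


lambda = total arrivals / time = 358 / 2 = 179.0 per hour

179.0 per hour


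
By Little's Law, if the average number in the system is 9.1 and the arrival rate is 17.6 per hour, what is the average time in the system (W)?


W = L / lambda = 9.1 / 17.6 = 0.517 hours

0.517 hours


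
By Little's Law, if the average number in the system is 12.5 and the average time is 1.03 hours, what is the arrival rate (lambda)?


lambda = L / W = 12.5 / 1.03 = 12.14 per hour

12.14 per hour


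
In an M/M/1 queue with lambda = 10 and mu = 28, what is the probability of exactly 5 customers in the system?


rho = 10/28; P(n) = (1-rho)*rho^n = (1-10/28)*(10/28)^5 = 0.0037

0.0037


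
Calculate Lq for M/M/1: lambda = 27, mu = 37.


rho = 27/37; Lq = rho^2/(1-rho) = 1.97

1.97


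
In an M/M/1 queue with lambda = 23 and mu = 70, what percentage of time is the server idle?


Idle fraction = (1 - rho) * 100 = (1 - 23/70) * 100 = 67.1%

67.1%


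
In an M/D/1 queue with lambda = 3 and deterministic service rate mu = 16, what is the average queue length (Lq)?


M/D/1: Lq = rho^2 / (2*(1-rho)) where rho = 3/16; Lq = 0.02

0.02


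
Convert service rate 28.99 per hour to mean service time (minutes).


Mean service time = 60/mu = 60/28.99 = 2.07 minutes

2.07 minutes


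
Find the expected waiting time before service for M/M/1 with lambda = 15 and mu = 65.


rho = 15/65; Wq = rho/(mu - lambda) = 0.0046 hours

0.0046 hours


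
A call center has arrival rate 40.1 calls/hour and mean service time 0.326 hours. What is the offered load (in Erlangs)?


Offered load a = lambda * E[S] = 40.1 * 0.326 = 13.07 Erlangs

13.07 Erlangs


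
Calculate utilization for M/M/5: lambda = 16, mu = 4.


rho = lambda/(c*mu) = 16/(5*4) = 0.8

0.8


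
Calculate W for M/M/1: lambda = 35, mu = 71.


W = 1/(mu - lambda) = 1/(71 - 35) = 0.0278 hours

0.0278 hours


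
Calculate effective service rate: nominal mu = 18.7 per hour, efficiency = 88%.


Effective rate = mu * efficiency = 18.7 * 0.88 = 16.46 per hour

16.46 per hour


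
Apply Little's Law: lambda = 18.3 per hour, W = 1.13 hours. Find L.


L = lambda * W = 18.3 * 1.13 = 20.68

20.68


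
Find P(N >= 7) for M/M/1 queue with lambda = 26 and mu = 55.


P(N >= 7) = rho^7 = (26/55)^7 = 0.0053

0.0053


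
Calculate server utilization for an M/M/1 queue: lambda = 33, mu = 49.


rho = lambda/mu = 33/49 = 0.6735

0.6735


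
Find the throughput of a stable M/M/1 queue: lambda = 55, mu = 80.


For a stable queue (lambda < mu), throughput = lambda = 55 per hour

55 per hour


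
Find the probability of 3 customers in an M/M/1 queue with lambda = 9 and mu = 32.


rho = 9/32; P(n) = (1-rho)*rho^n = (1-9/32)*(9/32)^3 = 0.016

0.016


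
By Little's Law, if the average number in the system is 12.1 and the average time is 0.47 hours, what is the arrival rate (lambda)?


lambda = L / W = 12.1 / 0.47 = 25.74 per hour

25.74 per hour


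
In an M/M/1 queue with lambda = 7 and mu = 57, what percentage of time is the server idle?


Idle fraction = (1 - rho) * 100 = (1 - 7/57) * 100 = 87.7%

87.7%


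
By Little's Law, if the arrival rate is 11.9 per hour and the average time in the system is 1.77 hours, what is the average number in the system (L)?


L = lambda * W = 11.9 * 1.77 = 21.06

21.06


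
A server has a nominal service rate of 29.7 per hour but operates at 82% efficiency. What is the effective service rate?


Effective rate = mu * efficiency = 29.7 * 0.82 = 24.35 per hour

24.35 per hour


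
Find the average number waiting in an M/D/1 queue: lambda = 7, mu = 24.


M/D/1: Lq = rho^2 / (2*(1-rho)) where rho = 7/24; Lq = 0.06

0.06


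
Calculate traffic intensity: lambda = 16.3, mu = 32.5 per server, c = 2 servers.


rho = lambda / (c * mu) = 16.3 / (2 * 32.5) = 0.2508

0.2508


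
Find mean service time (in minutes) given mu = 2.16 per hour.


Mean service time = 60/mu = 60/2.16 = 27.78 minutes

27.78 minutes


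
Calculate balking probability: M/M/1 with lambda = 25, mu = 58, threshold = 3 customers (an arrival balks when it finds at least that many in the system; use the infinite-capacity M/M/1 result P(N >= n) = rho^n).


P(N >= 3) = rho^3 = (25/58)^3 = 0.0801

0.0801


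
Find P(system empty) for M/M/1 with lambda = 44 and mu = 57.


P0 = 1 - rho = 1 - 44/57 = 0.2281

0.2281


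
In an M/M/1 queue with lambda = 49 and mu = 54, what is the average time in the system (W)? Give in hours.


W = 1/(mu - lambda) = 1/(54 - 49) = 0.2 hours

0.2 hours


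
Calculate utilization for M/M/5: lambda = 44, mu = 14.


rho = lambda/(c*mu) = 44/(5*14) = 0.6286

0.6286


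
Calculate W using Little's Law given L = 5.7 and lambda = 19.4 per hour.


W = L / lambda = 5.7 / 19.4 = 0.2938 hours

0.2938 hours


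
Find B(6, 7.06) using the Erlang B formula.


B(N,A) = (A^N/N!) / sum(A^k/k!, k=0..N) with N=6, A=7.06 = 0.3351

0.3351


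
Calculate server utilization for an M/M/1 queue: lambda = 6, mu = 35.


rho = lambda/mu = 6/35 = 0.1714

0.1714


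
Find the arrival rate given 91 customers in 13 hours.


lambda = total arrivals / time = 91 / 13 = 7.0 per hour

7.0 per hour


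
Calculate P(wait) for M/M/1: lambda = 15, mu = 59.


P(wait) = rho = lambda/mu = 15/59 = 0.2542

0.2542


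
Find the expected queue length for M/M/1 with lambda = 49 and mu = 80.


rho = 49/80; Lq = rho^2/(1-rho) = 0.97

0.97


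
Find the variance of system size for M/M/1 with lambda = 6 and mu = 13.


rho = 6/13; Var(N) = rho/(1-rho)^2 = 1.59

1.59


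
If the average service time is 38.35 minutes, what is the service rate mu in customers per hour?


mu = 60 / avg_service_time = 60 / 38.35 = 1.56 per hour

1.56 per hour


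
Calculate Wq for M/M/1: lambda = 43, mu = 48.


rho = 43/48; Wq = rho/(mu - lambda) = 0.1792 hours

0.1792 hours


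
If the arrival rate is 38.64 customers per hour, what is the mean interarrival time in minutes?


Mean interarrival time = 60/lambda = 60/38.64 = 1.55 minutes

1.55 minutes


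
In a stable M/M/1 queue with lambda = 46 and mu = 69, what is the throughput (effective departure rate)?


For a stable queue (lambda < mu), throughput = lambda = 46 per hour

46 per hour


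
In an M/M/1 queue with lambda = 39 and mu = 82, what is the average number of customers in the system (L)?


rho = 39/82; L = rho/(1-rho) = 0.91

0.91


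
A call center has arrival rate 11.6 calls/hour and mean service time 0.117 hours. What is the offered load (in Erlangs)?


Offered load a = lambda * E[S] = 11.6 * 0.117 = 1.36 Erlangs

1.36 Erlangs


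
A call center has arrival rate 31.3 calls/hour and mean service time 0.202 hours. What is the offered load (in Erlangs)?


Offered load a = lambda * E[S] = 31.3 * 0.202 = 6.32 Erlangs

6.32 Erlangs


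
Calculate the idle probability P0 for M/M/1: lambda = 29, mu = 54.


P0 = 1 - rho = 1 - 29/54 = 0.463

0.463


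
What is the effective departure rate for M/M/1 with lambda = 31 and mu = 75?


For a stable queue (lambda < mu), throughput = lambda = 31 per hour

31 per hour


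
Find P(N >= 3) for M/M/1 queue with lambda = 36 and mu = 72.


P(N >= 3) = rho^3 = (36/72)^3 = 0.125

0.125


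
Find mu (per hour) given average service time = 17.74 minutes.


mu = 60 / avg_service_time = 60 / 17.74 = 3.38 per hour

3.38 per hour


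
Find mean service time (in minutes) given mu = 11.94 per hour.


Mean service time = 60/mu = 60/11.94 = 5.03 minutes

5.03 minutes


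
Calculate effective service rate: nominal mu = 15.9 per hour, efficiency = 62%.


Effective rate = mu * efficiency = 15.9 * 0.62 = 9.86 per hour

9.86 per hour


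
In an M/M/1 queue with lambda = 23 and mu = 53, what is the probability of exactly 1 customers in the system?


rho = 23/53; P(n) = (1-rho)*rho^n = (1-23/53)*(23/53)^1 = 0.2456

0.2456


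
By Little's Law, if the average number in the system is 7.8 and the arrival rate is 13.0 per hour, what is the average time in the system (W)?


W = L / lambda = 7.8 / 13.0 = 0.6 hours

0.6 hours


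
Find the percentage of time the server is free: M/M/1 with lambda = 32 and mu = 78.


Idle fraction = (1 - rho) * 100 = (1 - 32/78) * 100 = 59.0%

59.0%


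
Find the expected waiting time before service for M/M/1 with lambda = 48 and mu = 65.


rho = 48/65; Wq = rho/(mu - lambda) = 0.0434 hours

0.0434 hours


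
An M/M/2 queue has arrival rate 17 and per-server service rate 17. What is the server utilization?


rho = lambda/(c*mu) = 17/(2*17) = 0.5

0.5


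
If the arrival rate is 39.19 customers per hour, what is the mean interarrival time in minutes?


Mean interarrival time = 60/lambda = 60/39.19 = 1.53 minutes

1.53 minutes


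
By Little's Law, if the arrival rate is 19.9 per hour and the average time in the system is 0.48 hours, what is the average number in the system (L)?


L = lambda * W = 19.9 * 0.48 = 9.55

9.55


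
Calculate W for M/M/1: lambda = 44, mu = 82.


W = 1/(mu - lambda) = 1/(82 - 44) = 0.0263 hours

0.0263 hours


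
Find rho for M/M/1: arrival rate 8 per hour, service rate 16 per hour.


rho = lambda/mu = 8/16 = 0.5

0.5


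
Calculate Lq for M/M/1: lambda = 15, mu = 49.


rho = 15/49; Lq = rho^2/(1-rho) = 0.14

0.14


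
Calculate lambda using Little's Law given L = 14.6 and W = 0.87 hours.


lambda = L / W = 14.6 / 0.87 = 16.78 per hour

16.78 per hour


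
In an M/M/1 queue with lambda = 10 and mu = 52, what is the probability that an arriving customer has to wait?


P(wait) = rho = lambda/mu = 10/52 = 0.1923

0.1923


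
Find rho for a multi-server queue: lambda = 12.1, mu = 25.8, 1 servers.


rho = lambda / (c * mu) = 12.1 / (1 * 25.8) = 0.469

0.469


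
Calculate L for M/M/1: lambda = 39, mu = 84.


rho = 39/84; L = rho/(1-rho) = 0.87

0.87


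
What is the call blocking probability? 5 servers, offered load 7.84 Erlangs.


B(N,A) = (A^N/N!) / sum(A^k/k!, k=0..N) with N=5, A=7.84 = 0.4709

0.4709


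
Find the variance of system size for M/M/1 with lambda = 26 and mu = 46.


rho = 26/46; Var(N) = rho/(1-rho)^2 = 2.99

2.99


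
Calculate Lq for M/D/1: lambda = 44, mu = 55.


M/D/1: Lq = rho^2 / (2*(1-rho)) where rho = 44/55; Lq = 1.6

1.6


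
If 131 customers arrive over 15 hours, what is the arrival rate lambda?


lambda = total arrivals / time = 131 / 15 = 8.73 per hour

8.73 per hour


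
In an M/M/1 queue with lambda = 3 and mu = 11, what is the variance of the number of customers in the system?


rho = 3/11; Var(N) = rho/(1-rho)^2 = 0.52

0.52


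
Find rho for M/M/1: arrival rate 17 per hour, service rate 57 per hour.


rho = lambda/mu = 17/57 = 0.2982

0.2982


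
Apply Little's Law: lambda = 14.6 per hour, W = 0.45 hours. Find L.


L = lambda * W = 14.6 * 0.45 = 6.57

6.57


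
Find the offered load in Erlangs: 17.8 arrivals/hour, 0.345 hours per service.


Offered load a = lambda * E[S] = 17.8 * 0.345 = 6.14 Erlangs

6.14 Erlangs


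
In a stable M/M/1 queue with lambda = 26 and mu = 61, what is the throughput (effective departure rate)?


For a stable queue (lambda < mu), throughput = lambda = 26 per hour

26 per hour


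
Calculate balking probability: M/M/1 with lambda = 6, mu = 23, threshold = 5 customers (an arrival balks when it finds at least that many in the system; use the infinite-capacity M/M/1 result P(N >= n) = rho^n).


P(N >= 5) = rho^5 = (6/23)^5 = 0.0012

0.0012


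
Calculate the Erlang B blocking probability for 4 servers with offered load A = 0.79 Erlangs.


B(N,A) = (A^N/N!) / sum(A^k/k!, k=0..N) with N=4, A=0.79 = 0.0074

0.0074


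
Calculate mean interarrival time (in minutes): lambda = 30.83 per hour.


Mean interarrival time = 60/lambda = 60/30.83 = 1.95 minutes

1.95 minutes


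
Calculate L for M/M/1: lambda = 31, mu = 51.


rho = 31/51; L = rho/(1-rho) = 1.55

1.55


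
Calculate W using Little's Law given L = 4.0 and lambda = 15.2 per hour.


W = L / lambda = 4.0 / 15.2 = 0.2632 hours

0.2632 hours


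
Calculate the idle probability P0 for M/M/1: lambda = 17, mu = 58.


P0 = 1 - rho = 1 - 17/58 = 0.7069

0.7069


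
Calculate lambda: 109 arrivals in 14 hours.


lambda = total arrivals / time = 109 / 14 = 7.79 per hour

7.79 per hour


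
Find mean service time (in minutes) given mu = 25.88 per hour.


Mean service time = 60/mu = 60/25.88 = 2.32 minutes

2.32 minutes


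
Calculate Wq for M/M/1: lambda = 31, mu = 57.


rho = 31/57; Wq = rho/(mu - lambda) = 0.0209 hours

0.0209 hours


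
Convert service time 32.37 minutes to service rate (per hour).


mu = 60 / avg_service_time = 60 / 32.37 = 1.85 per hour

1.85 per hour


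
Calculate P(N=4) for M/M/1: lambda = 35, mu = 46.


rho = 35/46; P(n) = (1-rho)*rho^n = (1-35/46)*(35/46)^4 = 0.0801

0.0801


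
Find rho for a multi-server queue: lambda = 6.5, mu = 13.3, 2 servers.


rho = lambda / (c * mu) = 6.5 / (2 * 13.3) = 0.2444

0.2444


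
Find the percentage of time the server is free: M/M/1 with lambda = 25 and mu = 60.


Idle fraction = (1 - rho) * 100 = (1 - 25/60) * 100 = 58.3%

58.3%


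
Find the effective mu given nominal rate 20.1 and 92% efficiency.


Effective rate = mu * efficiency = 20.1 * 0.92 = 18.49 per hour

18.49 per hour


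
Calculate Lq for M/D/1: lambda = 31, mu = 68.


M/D/1: Lq = rho^2 / (2*(1-rho)) where rho = 31/68; Lq = 0.19

0.19


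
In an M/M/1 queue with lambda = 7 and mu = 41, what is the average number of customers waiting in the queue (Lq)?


rho = 7/41; Lq = rho^2/(1-rho) = 0.04

0.04


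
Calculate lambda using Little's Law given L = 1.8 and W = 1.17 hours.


lambda = L / W = 1.8 / 1.17 = 1.54 per hour

1.54 per hour


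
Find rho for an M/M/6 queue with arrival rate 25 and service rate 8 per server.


rho = lambda/(c*mu) = 25/(6*8) = 0.5208

0.5208


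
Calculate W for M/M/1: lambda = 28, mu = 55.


W = 1/(mu - lambda) = 1/(55 - 28) = 0.037 hours

0.037 hours


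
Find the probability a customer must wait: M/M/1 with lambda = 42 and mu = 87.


P(wait) = rho = lambda/mu = 42/87 = 0.4828

0.4828


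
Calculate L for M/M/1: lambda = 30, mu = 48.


rho = 30/48; L = rho/(1-rho) = 1.67

1.67


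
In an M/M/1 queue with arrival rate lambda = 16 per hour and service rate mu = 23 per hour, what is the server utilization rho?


rho = lambda/mu = 16/23 = 0.6957

0.6957


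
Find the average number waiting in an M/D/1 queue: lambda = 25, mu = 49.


M/D/1: Lq = rho^2 / (2*(1-rho)) where rho = 25/49; Lq = 0.27

0.27


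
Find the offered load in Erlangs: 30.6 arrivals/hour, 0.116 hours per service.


Offered load a = lambda * E[S] = 30.6 * 0.116 = 3.55 Erlangs

3.55 Erlangs


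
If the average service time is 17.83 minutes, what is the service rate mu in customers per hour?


mu = 60 / avg_service_time = 60 / 17.83 = 3.37 per hour

3.37 per hour


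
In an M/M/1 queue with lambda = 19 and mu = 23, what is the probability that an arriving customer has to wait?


P(wait) = rho = lambda/mu = 19/23 = 0.8261

0.8261


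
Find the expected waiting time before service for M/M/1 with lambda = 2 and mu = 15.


rho = 2/15; Wq = rho/(mu - lambda) = 0.0103 hours

0.0103 hours


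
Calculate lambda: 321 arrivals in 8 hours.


lambda = total arrivals / time = 321 / 8 = 40.13 per hour

40.13 per hour


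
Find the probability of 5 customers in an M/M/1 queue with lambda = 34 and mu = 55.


rho = 34/55; P(n) = (1-rho)*rho^n = (1-34/55)*(34/55)^5 = 0.0345

0.0345


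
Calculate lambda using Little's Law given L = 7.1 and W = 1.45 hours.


lambda = L / W = 7.1 / 1.45 = 4.9 per hour

4.9 per hour


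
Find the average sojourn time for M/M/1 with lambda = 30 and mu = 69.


W = 1/(mu - lambda) = 1/(69 - 30) = 0.0256 hours

0.0256 hours


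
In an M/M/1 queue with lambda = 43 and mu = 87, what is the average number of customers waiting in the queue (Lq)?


rho = 43/87; Lq = rho^2/(1-rho) = 0.48

0.48


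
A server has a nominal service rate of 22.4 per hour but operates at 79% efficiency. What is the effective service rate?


Effective rate = mu * efficiency = 22.4 * 0.79 = 17.7 per hour

17.7 per hour


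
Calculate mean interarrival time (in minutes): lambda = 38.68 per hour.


Mean interarrival time = 60/lambda = 60/38.68 = 1.55 minutes

1.55 minutes


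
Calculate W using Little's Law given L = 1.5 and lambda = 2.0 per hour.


W = L / lambda = 1.5 / 2.0 = 0.75 hours

0.75 hours


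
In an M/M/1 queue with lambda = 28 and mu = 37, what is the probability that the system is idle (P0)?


P0 = 1 - rho = 1 - 28/37 = 0.2432

0.2432


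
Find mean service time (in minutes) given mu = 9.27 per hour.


Mean service time = 60/mu = 60/9.27 = 6.47 minutes

6.47 minutes


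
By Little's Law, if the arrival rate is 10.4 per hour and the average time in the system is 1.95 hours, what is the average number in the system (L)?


L = lambda * W = 10.4 * 1.95 = 20.28

20.28


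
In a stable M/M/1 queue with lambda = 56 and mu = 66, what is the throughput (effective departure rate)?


For a stable queue (lambda < mu), throughput = lambda = 56 per hour

56 per hour


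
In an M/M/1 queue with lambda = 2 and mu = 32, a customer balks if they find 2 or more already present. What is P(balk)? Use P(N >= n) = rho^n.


P(N >= 2) = rho^2 = (2/32)^2 = 0.0039

0.0039


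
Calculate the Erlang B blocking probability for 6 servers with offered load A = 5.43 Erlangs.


B(N,A) = (A^N/N!) / sum(A^k/k!, k=0..N) with N=6, A=5.43 = 0.2239

0.2239


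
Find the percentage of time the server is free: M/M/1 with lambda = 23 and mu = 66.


Idle fraction = (1 - rho) * 100 = (1 - 23/66) * 100 = 65.2%

65.2%


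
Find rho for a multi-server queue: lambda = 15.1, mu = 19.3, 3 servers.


rho = lambda / (c * mu) = 15.1 / (3 * 19.3) = 0.2608

0.2608


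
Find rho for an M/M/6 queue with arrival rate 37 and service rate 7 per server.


rho = lambda/(c*mu) = 37/(6*7) = 0.881

0.881


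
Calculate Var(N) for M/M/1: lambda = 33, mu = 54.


rho = 33/54; Var(N) = rho/(1-rho)^2 = 4.04

4.04


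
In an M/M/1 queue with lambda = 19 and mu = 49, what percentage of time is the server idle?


Idle fraction = (1 - rho) * 100 = (1 - 19/49) * 100 = 61.2%

61.2%


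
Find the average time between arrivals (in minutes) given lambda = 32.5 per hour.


Mean interarrival time = 60/lambda = 60/32.5 = 1.85 minutes

1.85 minutes


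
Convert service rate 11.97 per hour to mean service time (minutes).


Mean service time = 60/mu = 60/11.97 = 5.01 minutes

5.01 minutes


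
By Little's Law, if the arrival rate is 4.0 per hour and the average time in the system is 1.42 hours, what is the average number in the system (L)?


L = lambda * W = 4.0 * 1.42 = 5.68

5.68


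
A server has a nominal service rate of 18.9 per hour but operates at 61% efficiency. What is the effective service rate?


Effective rate = mu * efficiency = 18.9 * 0.61 = 11.53 per hour

11.53 per hour


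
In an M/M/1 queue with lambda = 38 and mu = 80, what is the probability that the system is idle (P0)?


P0 = 1 - rho = 1 - 38/80 = 0.525

0.525


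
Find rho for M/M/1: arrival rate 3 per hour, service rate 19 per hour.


rho = lambda/mu = 3/19 = 0.1579

0.1579


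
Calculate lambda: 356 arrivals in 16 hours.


lambda = total arrivals / time = 356 / 16 = 22.25 per hour

22.25 per hour


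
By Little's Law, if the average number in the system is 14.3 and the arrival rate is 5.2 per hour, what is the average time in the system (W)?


W = L / lambda = 14.3 / 5.2 = 2.75 hours

2.75 hours


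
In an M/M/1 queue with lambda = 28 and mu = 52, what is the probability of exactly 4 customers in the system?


rho = 28/52; P(n) = (1-rho)*rho^n = (1-28/52)*(28/52)^4 = 0.0388

0.0388


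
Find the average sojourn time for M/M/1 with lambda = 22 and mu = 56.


W = 1/(mu - lambda) = 1/(56 - 22) = 0.0294 hours

0.0294 hours


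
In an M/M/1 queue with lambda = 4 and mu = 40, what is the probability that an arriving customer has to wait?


P(wait) = rho = lambda/mu = 4/40 = 0.1

0.1


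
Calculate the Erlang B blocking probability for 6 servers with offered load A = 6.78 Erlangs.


B(N,A) = (A^N/N!) / sum(A^k/k!, k=0..N) with N=6, A=6.78 = 0.3174

0.3174


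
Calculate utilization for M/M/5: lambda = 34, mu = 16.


rho = lambda/(c*mu) = 34/(5*16) = 0.425

0.425


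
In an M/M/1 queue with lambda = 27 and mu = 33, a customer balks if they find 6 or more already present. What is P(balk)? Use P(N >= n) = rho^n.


P(N >= 6) = rho^6 = (27/33)^6 = 0.3

0.3


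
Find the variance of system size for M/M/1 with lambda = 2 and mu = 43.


rho = 2/43; Var(N) = rho/(1-rho)^2 = 0.05

0.05


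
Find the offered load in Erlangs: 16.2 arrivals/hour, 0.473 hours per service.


Offered load a = lambda * E[S] = 16.2 * 0.473 = 7.66 Erlangs

7.66 Erlangs


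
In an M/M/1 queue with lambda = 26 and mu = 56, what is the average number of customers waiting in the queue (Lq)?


rho = 26/56; Lq = rho^2/(1-rho) = 0.4

0.4


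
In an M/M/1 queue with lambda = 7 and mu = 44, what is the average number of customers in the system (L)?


rho = 7/44; L = rho/(1-rho) = 0.19

0.19


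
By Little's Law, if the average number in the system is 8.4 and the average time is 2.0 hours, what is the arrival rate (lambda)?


lambda = L / W = 8.4 / 2.0 = 4.2 per hour

4.2 per hour


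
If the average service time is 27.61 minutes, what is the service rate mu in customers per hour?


mu = 60 / avg_service_time = 60 / 27.61 = 2.17 per hour

2.17 per hour


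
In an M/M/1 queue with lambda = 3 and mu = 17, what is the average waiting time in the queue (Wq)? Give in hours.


rho = 3/17; Wq = rho/(mu - lambda) = 0.0126 hours

0.0126 hours


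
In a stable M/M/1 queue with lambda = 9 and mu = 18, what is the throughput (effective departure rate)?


For a stable queue (lambda < mu), throughput = lambda = 9 per hour

9 per hour


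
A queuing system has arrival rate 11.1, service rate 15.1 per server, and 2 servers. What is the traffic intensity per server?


rho = lambda / (c * mu) = 11.1 / (2 * 15.1) = 0.3675

0.3675


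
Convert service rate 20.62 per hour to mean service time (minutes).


Mean service time = 60/mu = 60/20.62 = 2.91 minutes

2.91 minutes


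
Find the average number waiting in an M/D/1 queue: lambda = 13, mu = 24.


M/D/1: Lq = rho^2 / (2*(1-rho)) where rho = 13/24; Lq = 0.32

0.32


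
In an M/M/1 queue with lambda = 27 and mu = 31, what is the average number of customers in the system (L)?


rho = 27/31; L = rho/(1-rho) = 6.75

6.75


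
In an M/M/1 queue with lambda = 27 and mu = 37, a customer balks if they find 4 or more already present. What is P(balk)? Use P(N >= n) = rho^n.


P(N >= 4) = rho^4 = (27/37)^4 = 0.2836

0.2836


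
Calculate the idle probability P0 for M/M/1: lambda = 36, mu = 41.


P0 = 1 - rho = 1 - 36/41 = 0.122

0.122


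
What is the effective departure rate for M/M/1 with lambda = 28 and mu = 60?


For a stable queue (lambda < mu), throughput = lambda = 28 per hour

28 per hour


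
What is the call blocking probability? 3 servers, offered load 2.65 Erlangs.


B(N,A) = (A^N/N!) / sum(A^k/k!, k=0..N) with N=3, A=2.65 = 0.3022

0.3022


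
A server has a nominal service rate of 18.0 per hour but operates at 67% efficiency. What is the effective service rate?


Effective rate = mu * efficiency = 18.0 * 0.67 = 12.06 per hour

12.06 per hour


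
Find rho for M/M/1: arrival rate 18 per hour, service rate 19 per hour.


rho = lambda/mu = 18/19 = 0.9474

0.9474


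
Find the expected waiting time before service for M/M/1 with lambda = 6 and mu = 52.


rho = 6/52; Wq = rho/(mu - lambda) = 0.0025 hours

0.0025 hours


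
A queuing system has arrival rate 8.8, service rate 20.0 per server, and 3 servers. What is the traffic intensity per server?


rho = lambda / (c * mu) = 8.8 / (3 * 20.0) = 0.1467

0.1467


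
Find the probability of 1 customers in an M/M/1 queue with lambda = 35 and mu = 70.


rho = 35/70; P(n) = (1-rho)*rho^n = (1-35/70)*(35/70)^1 = 0.25

0.25


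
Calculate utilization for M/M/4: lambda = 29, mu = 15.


rho = lambda/(c*mu) = 29/(4*15) = 0.4833

0.4833


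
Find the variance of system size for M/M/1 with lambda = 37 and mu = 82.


rho = 37/82; Var(N) = rho/(1-rho)^2 = 1.5

1.5


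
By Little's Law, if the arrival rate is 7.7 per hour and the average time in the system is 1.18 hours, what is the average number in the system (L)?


L = lambda * W = 7.7 * 1.18 = 9.09

9.09


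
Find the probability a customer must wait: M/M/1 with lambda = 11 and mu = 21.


P(wait) = rho = lambda/mu = 11/21 = 0.5238

0.5238


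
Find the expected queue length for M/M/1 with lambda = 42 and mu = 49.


rho = 42/49; Lq = rho^2/(1-rho) = 5.14

5.14


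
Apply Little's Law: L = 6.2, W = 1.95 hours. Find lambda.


lambda = L / W = 6.2 / 1.95 = 3.18 per hour

3.18 per hour


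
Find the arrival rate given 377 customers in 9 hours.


lambda = total arrivals / time = 377 / 9 = 41.89 per hour

41.89 per hour


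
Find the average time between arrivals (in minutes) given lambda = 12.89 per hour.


Mean interarrival time = 60/lambda = 60/12.89 = 4.65 minutes

4.65 minutes


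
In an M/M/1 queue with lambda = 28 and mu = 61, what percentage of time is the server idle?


Idle fraction = (1 - rho) * 100 = (1 - 28/61) * 100 = 54.1%

54.1%


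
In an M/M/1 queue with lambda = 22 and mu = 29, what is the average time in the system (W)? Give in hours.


W = 1/(mu - lambda) = 1/(29 - 22) = 0.1429 hours

0.1429 hours
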